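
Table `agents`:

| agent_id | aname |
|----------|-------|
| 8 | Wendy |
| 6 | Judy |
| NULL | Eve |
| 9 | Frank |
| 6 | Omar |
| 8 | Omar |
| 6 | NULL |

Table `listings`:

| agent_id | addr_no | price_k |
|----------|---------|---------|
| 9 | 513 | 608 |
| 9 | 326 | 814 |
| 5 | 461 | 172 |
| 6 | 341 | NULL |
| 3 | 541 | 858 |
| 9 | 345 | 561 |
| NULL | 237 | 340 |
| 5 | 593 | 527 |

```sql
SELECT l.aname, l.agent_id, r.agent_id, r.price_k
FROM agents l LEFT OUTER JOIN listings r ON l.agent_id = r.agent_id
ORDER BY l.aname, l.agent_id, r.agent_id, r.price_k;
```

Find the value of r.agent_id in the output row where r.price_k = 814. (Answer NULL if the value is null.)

9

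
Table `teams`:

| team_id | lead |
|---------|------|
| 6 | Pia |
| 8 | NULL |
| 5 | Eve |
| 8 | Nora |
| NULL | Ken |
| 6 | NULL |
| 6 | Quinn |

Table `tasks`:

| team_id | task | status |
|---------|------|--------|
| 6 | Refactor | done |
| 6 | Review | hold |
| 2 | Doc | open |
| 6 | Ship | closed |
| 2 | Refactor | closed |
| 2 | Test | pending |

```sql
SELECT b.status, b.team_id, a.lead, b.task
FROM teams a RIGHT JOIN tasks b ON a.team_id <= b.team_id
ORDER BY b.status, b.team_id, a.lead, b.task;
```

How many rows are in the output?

RIGHT JOIN keeps every row from `tasks`; unmatched rows get NULL for `teams`'s columns.
Matching on a.team_id <= b.team_id. A NULL in a compared column never satisfies the condition.
- a (team_id=6) pairs with 3 row(s) of b.
- a (team_id=8) has no partner in b.
- a (team_id=5) pairs with 3 row(s) of b.
- a (team_id=8) has no partner in b.
- a (team_id=NULL) has no partner in b.
- a (team_id=6) pairs with 3 row(s) of b.
- a (team_id=6) pairs with 3 row(s) of b.
- 3 b row(s) had no a match → kept, a columns NULL.
Total: 12 matched + 3 padded = 15 rows.

15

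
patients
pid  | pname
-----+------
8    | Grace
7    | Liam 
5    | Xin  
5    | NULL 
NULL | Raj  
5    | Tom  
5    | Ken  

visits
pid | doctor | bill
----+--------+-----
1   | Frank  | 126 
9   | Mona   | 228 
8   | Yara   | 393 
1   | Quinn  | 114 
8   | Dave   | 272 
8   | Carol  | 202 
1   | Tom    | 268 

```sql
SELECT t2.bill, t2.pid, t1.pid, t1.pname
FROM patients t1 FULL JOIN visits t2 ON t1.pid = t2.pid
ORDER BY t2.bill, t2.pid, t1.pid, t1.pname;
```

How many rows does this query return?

13

FULL OUTER JOIN keeps every row from both sides; unmatched rows get NULL for the other side's columns.
Matching on t1.pid = t2.pid. A NULL in a compared column never satisfies the condition.
- t1 row (pid=8): matches 3 t2 row(s) → 3 output row(s).
- t1 row (pid=7): no match → kept, t2 columns NULL.
- t1 row (pid=5): no match → kept, t2 columns NULL.
- t1 row (pid=5): no match → kept, t2 columns NULL.
- t1 row (pid=NULL): no match → kept, t2 columns NULL.
- t1 row (pid=5): no match → kept, t2 columns NULL.
- t1 row (pid=5): no match → kept, t2 columns NULL.
- plus 4 unmatched t2 row(s), each kept with NULL t1 columns.
Total: 3 matched + 10 padded = 13 rows.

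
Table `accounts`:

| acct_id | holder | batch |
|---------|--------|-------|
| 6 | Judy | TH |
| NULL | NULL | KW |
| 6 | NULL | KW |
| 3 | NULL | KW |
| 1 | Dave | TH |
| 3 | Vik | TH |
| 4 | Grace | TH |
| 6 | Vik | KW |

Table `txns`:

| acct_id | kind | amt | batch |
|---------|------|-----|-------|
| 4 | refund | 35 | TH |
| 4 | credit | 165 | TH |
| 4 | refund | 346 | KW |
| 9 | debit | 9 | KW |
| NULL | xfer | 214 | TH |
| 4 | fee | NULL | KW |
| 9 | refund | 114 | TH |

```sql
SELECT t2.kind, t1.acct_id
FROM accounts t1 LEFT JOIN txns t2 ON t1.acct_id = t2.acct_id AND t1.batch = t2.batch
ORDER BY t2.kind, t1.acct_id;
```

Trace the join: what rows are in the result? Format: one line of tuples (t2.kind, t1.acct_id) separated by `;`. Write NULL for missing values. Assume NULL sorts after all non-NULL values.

(credit, 4); (refund, 4); (NULL, 1); (NULL, 3); (NULL, 3); (NULL, 6); (NULL, 6); (NULL, 6); (NULL, NULL)

LEFT JOIN keeps every row from `accounts`; unmatched rows get NULL for `txns`'s columns.
Matching on t1.acct_id = t2.acct_id AND t1.batch = t2.batch. A NULL in a compared column never satisfies the condition.
- t1 row (acct_id=6, batch=TH): no match → kept, t2 columns NULL.
- t1 row (acct_id=NULL, batch=KW): no match → kept, t2 columns NULL.
- t1 row (acct_id=6, batch=KW): no match → kept, t2 columns NULL.
- t1 row (acct_id=3, batch=KW): no match → kept, t2 columns NULL.
- t1 row (acct_id=1, batch=TH): no match → kept, t2 columns NULL.
- t1 row (acct_id=3, batch=TH): no match → kept, t2 columns NULL.
- t1 row (acct_id=4, batch=TH): matches 2 t2 row(s) → 2 output row(s).
- t1 row (acct_id=6, batch=KW): no match → kept, t2 columns NULL.
After projecting and ordering:
t2.kind | t1.acct_id
credit | 4
refund | 4
NULL | 1
NULL | 3
NULL | 3
NULL | 6
NULL | 6
NULL | 6
NULL | NULL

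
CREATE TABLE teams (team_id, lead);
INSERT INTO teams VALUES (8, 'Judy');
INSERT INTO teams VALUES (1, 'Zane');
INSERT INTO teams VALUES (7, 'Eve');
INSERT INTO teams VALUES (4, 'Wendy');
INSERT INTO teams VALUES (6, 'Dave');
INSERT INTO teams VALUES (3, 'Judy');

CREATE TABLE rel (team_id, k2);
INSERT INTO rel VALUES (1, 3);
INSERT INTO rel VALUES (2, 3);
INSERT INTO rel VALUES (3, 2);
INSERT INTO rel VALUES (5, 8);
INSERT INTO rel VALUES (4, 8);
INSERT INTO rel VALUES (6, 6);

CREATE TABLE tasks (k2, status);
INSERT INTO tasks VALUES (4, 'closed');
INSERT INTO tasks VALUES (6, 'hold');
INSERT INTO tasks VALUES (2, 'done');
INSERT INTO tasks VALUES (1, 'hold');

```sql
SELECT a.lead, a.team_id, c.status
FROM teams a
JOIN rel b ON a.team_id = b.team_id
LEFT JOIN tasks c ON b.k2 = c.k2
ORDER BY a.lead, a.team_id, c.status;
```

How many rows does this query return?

4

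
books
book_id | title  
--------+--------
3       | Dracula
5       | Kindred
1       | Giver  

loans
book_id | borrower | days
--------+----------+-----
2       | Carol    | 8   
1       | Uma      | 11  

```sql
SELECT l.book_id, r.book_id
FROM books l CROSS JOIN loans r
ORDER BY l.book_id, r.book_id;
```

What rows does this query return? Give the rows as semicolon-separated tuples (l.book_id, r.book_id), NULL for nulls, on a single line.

(1, 1); (1, 2); (3, 1); (3, 2); (5, 1); (5, 2)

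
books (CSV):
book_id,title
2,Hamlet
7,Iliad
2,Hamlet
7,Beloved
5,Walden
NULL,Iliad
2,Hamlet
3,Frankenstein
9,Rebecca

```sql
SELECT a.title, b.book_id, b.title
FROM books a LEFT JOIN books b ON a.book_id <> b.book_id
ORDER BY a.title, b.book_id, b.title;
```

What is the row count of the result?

LEFT JOIN keeps every row from `books a`; unmatched rows get NULL for `books b`'s columns.
Matching on a.book_id <> b.book_id. A NULL in a compared column never satisfies the condition.
Matched pairs: 48; unmatched a rows kept: 1.
Total: 48 matched + 1 padded = 49 rows.

49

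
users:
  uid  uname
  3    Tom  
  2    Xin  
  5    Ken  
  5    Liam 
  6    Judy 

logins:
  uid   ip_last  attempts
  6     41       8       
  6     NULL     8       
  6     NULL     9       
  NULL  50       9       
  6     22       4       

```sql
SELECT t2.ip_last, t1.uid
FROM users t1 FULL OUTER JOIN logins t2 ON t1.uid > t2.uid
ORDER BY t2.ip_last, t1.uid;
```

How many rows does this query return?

FULL OUTER JOIN keeps every row from both sides; unmatched rows get NULL for the other side's columns.
Matching on t1.uid > t2.uid. A NULL in a compared column never satisfies the condition.
- t1[0] uid=3 → no match; kept with NULLs on the t2 side.
- t1[1] uid=2 → no match; kept with NULLs on the t2 side.
- t1[2] uid=5 → no match; kept with NULLs on the t2 side.
- t1[3] uid=5 → no match; kept with NULLs on the t2 side.
- t1[4] uid=6 → no match; kept with NULLs on the t2 side.
- plus 5 unmatched t2 row(s), each kept with NULL t1 columns.
Total: 0 matched + 10 padded = 10 rows.

10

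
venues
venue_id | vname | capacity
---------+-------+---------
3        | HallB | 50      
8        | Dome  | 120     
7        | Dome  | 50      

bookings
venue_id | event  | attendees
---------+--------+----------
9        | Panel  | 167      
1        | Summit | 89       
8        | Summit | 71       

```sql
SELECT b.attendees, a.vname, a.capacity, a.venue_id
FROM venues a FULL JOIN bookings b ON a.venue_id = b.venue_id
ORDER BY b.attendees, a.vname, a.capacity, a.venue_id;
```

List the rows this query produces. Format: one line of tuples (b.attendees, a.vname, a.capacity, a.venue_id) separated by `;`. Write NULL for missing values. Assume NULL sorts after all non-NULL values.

(71, Dome, 120, 8); (89, NULL, NULL, NULL); (167, NULL, NULL, NULL); (NULL, Dome, 50, 7); (NULL, HallB, 50, 3)

FULL OUTER JOIN keeps every row from both sides; unmatched rows get NULL for the other side's columns.
Matching on a.venue_id = b.venue_id.
Matched pairs: 1; unmatched a rows kept: 2; unmatched b rows kept: 2.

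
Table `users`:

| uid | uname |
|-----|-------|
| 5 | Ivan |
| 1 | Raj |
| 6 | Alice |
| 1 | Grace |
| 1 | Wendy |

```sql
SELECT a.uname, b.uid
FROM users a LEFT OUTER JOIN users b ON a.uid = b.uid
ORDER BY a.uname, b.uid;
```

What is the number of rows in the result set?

LEFT JOIN keeps every row from `users a`; unmatched rows get NULL for `users b`'s columns.
Matching on a.uid = b.uid.
- a[0] uid=5 → 1 match(es) in b → 1 row(s).
- a[1] uid=1 → 3 match(es) in b → 3 row(s).
- a[2] uid=6 → 1 match(es) in b → 1 row(s).
- a[3] uid=1 → 3 match(es) in b → 3 row(s).
- a[4] uid=1 → 3 match(es) in b → 3 row(s).
Total: 11 rows.

11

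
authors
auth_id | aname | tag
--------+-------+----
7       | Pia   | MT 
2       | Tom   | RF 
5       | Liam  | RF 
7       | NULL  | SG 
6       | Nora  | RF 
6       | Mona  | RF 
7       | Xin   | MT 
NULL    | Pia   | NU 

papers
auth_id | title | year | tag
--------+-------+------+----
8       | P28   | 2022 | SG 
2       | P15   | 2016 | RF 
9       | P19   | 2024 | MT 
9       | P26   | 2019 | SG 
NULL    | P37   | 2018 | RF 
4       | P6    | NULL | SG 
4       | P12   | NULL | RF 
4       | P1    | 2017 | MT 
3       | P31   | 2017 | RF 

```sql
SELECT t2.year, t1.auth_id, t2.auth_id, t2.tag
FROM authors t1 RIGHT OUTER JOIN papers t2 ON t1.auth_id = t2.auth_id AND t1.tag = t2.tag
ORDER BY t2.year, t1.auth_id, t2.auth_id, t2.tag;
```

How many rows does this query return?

9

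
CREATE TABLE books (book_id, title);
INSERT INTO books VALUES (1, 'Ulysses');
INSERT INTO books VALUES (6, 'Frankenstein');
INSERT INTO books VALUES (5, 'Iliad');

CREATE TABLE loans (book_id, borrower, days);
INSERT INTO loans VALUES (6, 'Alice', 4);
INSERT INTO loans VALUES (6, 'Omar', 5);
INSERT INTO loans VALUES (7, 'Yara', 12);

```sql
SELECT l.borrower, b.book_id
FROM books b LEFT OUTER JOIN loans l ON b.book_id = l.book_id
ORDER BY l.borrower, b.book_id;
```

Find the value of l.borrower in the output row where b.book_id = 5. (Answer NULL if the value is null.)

LEFT JOIN keeps every row from `books`; unmatched rows get NULL for `loans`'s columns.
Matching on b.book_id = l.book_id.
Matched pairs: 2; unmatched b rows kept: 2.

NULL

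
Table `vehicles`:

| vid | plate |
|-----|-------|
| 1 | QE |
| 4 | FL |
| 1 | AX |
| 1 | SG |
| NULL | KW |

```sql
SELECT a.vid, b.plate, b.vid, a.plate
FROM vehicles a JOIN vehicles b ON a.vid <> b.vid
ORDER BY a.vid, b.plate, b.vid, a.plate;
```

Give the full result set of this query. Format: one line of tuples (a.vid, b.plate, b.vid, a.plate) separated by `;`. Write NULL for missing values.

(1, FL, 4, AX); (1, FL, 4, QE); (1, FL, 4, SG); (4, AX, 1, FL); (4, QE, 1, FL); (4, SG, 1, FL)

INNER JOIN keeps only pairs where the ON condition holds.
Matching on a.vid <> b.vid. A NULL in a compared column never satisfies the condition.
- vid=1: 1 matching b row(s), so 1 row(s) emitted.
- vid=4: 3 matching b row(s), so 3 row(s) emitted.
- vid=1: 1 matching b row(s), so 1 row(s) emitted.
- vid=1: 1 matching b row(s), so 1 row(s) emitted.
- vid=NULL: no matching b row, dropped.
After projecting and ordering:
a.vid | b.plate | b.vid | a.plate
1 | FL | 4 | AX
1 | FL | 4 | QE
1 | FL | 4 | SG
4 | AX | 1 | FL
4 | QE | 1 | FL
4 | SG | 1 | FL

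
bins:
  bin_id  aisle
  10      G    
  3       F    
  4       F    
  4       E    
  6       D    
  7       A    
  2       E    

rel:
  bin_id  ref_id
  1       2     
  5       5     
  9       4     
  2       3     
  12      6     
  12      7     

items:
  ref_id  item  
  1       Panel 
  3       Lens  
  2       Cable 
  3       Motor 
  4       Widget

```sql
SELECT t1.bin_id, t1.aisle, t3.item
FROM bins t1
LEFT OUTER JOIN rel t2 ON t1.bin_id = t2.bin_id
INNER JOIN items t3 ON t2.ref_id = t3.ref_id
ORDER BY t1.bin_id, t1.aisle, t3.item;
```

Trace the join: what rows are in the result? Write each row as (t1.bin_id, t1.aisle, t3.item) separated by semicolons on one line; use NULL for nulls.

(2, E, Lens); (2, E, Motor)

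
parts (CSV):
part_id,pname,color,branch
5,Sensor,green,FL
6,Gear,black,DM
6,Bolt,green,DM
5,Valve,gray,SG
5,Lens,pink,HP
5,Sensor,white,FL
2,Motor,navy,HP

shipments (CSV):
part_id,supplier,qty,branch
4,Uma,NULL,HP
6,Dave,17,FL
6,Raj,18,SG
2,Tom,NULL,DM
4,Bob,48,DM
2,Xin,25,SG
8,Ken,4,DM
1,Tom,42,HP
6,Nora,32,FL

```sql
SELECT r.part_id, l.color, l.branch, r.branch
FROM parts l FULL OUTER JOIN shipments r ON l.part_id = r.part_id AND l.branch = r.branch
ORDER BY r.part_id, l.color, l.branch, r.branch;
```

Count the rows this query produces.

FULL OUTER JOIN keeps every row from both sides; unmatched rows get NULL for the other side's columns.
Matching on l.part_id = r.part_id AND l.branch = r.branch.
- l (part_id=5, branch=FL) has no partner → padded with NULL.
- l (part_id=6, branch=DM) has no partner → padded with NULL.
- l (part_id=6, branch=DM) has no partner → padded with NULL.
- l (part_id=5, branch=SG) has no partner → padded with NULL.
- l (part_id=5, branch=HP) has no partner → padded with NULL.
- l (part_id=5, branch=FL) has no partner → padded with NULL.
- l (part_id=2, branch=HP) has no partner → padded with NULL.
- 9 row(s) from r found no l partner → padded with NULL.
Total: 0 matched + 16 padded = 16 rows.

16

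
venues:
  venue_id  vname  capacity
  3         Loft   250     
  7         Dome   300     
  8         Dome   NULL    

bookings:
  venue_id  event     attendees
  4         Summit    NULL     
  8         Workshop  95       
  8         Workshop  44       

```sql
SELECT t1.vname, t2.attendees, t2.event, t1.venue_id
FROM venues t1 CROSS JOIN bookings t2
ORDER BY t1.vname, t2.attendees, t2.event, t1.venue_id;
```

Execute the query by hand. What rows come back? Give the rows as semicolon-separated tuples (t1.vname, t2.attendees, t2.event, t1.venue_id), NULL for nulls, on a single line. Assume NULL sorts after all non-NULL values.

(Dome, 44, Workshop, 7); (Dome, 44, Workshop, 8); (Dome, 95, Workshop, 7); (Dome, 95, Workshop, 8); (Dome, NULL, Summit, 7); (Dome, NULL, Summit, 8); (Loft, 44, Workshop, 3); (Loft, 95, Workshop, 3); (Loft, NULL, Summit, 3)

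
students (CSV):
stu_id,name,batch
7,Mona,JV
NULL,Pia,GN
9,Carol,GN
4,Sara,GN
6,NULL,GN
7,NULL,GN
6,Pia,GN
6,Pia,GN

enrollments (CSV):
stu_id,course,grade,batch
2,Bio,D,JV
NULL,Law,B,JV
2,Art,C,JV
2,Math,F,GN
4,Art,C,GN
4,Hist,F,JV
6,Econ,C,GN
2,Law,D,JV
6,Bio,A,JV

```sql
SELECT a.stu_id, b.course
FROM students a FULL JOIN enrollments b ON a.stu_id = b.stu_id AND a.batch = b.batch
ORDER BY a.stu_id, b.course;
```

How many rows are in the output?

FULL OUTER JOIN keeps every row from both sides; unmatched rows get NULL for the other side's columns.
Matching on a.stu_id = b.stu_id AND a.batch = b.batch. A NULL in a compared column never satisfies the condition.
- a[0] stu_id=7, batch=JV → no match; kept with NULLs on the b side.
- a[1] stu_id=NULL, batch=GN → no match; kept with NULLs on the b side.
- a[2] stu_id=9, batch=GN → no match; kept with NULLs on the b side.
- a[3] stu_id=4, batch=GN → 1 match(es) in b → 1 row(s).
- a[4] stu_id=6, batch=GN → 1 match(es) in b → 1 row(s).
- a[5] stu_id=7, batch=GN → no match; kept with NULLs on the b side.
- a[6] stu_id=6, batch=GN → 1 match(es) in b → 1 row(s).
- a[7] stu_id=6, batch=GN → 1 match(es) in b → 1 row(s).
- plus 7 unmatched b row(s), each kept with NULL a columns.
Total: 4 matched + 11 padded = 15 rows.

15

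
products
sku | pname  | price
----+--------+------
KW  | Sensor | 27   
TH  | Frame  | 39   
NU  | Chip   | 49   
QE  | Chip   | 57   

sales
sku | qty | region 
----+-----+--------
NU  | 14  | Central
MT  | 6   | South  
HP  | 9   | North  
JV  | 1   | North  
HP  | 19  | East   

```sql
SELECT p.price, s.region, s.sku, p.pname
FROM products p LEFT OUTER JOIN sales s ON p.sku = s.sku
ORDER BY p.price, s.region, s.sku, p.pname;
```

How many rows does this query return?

LEFT JOIN keeps every row from `products`; unmatched rows get NULL for `sales`'s columns.
Matching on p.sku = s.sku.
- p[0] sku=KW → no match; kept with NULLs on the s side.
- p[1] sku=TH → no match; kept with NULLs on the s side.
- p[2] sku=NU → 1 match(es) in s → 1 row(s).
- p[3] sku=QE → no match; kept with NULLs on the s side.
Total: 1 matched + 3 padded = 4 rows.

4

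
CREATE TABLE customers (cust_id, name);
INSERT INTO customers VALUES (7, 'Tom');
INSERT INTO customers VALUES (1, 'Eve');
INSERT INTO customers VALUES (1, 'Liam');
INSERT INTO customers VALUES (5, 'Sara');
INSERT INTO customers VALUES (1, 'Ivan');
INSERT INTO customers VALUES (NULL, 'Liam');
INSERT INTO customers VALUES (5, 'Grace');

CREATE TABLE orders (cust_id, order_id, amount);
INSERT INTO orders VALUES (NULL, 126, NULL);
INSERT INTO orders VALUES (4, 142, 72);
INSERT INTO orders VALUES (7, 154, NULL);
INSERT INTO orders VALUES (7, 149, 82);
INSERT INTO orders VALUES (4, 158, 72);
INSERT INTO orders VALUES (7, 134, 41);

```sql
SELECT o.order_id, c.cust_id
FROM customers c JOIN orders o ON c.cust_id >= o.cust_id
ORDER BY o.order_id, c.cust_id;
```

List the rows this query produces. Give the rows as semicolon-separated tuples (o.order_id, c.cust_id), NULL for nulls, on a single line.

INNER JOIN keeps only pairs where the ON condition holds.
Matching on c.cust_id >= o.cust_id. A NULL in a compared column never satisfies the condition.
- c (cust_id=7) pairs with 5 row(s) of o.
- c (cust_id=1) has no partner → excluded.
- c (cust_id=1) has no partner → excluded.
- c (cust_id=5) pairs with 2 row(s) of o.
- c (cust_id=1) has no partner → excluded.
- c (cust_id=NULL) has no partner → excluded.
- c (cust_id=5) pairs with 2 row(s) of o.
After projecting and ordering:
o.order_id | c.cust_id
134 | 7
142 | 5
142 | 5
142 | 7
149 | 7
154 | 7
158 | 5
158 | 5
158 | 7

(134, 7); (142, 5); (142, 5); (142, 7); (149, 7); (154, 7); (158, 5); (158, 5); (158, 7)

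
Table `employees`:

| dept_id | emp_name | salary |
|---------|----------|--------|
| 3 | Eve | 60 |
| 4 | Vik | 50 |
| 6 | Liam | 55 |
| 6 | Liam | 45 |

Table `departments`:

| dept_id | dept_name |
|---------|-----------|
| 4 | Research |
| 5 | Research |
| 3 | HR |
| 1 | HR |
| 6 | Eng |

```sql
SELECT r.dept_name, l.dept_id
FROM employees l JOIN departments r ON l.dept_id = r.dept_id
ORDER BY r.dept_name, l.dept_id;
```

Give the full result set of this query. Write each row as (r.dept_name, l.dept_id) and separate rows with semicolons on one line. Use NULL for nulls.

(Eng, 6); (Eng, 6); (HR, 3); (Research, 4)

INNER JOIN keeps only pairs where the ON condition holds.
Matching on l.dept_id = r.dept_id.
- dept_id=3: 1 matching r row(s), so 1 row(s) emitted.
- dept_id=4: 1 matching r row(s), so 1 row(s) emitted.
- dept_id=6: 1 matching r row(s), so 1 row(s) emitted.
- dept_id=6: 1 matching r row(s), so 1 row(s) emitted.
After projecting and ordering:
r.dept_name | l.dept_id
Eng | 6
Eng | 6
HR | 3
Research | 4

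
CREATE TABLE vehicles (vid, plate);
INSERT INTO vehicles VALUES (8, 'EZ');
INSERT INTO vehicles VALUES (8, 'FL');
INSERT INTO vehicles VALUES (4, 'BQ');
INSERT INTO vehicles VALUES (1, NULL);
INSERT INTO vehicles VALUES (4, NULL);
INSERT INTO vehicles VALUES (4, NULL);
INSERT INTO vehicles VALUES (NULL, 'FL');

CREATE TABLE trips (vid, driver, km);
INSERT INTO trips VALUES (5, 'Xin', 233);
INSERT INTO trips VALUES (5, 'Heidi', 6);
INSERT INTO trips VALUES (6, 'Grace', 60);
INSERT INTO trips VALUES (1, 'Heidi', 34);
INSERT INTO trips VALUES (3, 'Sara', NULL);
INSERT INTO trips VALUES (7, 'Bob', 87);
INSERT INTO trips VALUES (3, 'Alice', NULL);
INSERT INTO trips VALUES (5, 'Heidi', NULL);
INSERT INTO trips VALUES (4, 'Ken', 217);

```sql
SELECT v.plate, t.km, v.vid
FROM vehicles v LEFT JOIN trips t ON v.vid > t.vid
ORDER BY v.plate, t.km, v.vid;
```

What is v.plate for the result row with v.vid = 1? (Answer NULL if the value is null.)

NULL

LEFT JOIN keeps every row from `vehicles`; unmatched rows get NULL for `trips`'s columns.
Matching on v.vid > t.vid. A NULL in a compared column never satisfies the condition.
Matched pairs: 27; unmatched v rows kept: 2.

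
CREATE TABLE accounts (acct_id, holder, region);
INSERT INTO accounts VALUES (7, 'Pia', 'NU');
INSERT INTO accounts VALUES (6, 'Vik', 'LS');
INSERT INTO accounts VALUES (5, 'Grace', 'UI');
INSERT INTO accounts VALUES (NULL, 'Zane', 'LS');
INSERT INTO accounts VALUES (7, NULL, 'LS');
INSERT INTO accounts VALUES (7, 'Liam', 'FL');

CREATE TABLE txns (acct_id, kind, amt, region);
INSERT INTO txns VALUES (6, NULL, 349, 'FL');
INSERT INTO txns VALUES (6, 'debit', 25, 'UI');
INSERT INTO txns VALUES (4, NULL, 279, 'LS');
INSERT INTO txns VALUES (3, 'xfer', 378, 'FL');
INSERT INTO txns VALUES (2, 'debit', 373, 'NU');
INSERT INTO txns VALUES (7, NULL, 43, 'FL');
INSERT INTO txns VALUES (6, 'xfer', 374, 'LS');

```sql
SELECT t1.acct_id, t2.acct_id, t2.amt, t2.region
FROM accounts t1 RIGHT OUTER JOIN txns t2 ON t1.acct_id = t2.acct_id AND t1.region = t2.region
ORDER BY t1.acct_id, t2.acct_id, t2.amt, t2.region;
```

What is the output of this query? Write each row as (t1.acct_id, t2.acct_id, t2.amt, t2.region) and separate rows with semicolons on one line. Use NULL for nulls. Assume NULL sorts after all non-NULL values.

(6, 6, 374, LS); (7, 7, 43, FL); (NULL, 2, 373, NU); (NULL, 3, 378, FL); (NULL, 4, 279, LS); (NULL, 6, 25, UI); (NULL, 6, 349, FL)

RIGHT JOIN keeps every row from `txns`; unmatched rows get NULL for `accounts`'s columns.
Matching on t1.acct_id = t2.acct_id AND t1.region = t2.region. A NULL in a compared column never satisfies the condition.
- acct_id=7, region=NU: no matching t2 row.
- acct_id=6, region=LS: 1 matching t2 row(s), so 1 row(s) emitted.
- acct_id=5, region=UI: no matching t2 row.
- acct_id=NULL, region=LS: no matching t2 row.
- acct_id=7, region=LS: no matching t2 row.
- acct_id=7, region=FL: 1 matching t2 row(s), so 1 row(s) emitted.
- 5 t2 row(s) had no t1 match → kept, t1 columns NULL.
After projecting and ordering:
t1.acct_id | t2.acct_id | t2.amt | t2.region
6 | 6 | 374 | LS
7 | 7 | 43 | FL
NULL | 2 | 373 | NU
NULL | 3 | 378 | FL
NULL | 4 | 279 | LS
NULL | 6 | 25 | UI
NULL | 6 | 349 | FL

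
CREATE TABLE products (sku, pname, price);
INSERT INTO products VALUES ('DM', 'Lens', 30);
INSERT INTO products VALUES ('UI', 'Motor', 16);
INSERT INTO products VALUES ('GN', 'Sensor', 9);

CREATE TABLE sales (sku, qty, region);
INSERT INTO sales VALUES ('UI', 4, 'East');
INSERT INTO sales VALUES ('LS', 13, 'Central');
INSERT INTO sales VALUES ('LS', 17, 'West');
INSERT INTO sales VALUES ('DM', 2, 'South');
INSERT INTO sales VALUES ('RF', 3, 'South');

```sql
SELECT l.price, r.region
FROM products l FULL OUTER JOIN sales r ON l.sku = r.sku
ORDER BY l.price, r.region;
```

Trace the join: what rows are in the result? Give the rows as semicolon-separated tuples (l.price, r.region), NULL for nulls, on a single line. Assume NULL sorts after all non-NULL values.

FULL OUTER JOIN keeps every row from both sides; unmatched rows get NULL for the other side's columns.
Matching on l.sku = r.sku.
- l[0] sku=DM → 1 match(es) in r → 1 row(s).
- l[1] sku=UI → 1 match(es) in r → 1 row(s).
- l[2] sku=GN → no match; kept with NULLs on the r side.
- plus 3 unmatched r row(s), each kept with NULL l columns.
After projecting and ordering:
l.price | r.region
9 | NULL
16 | East
30 | South
NULL | Central
NULL | South
NULL | West

(9, NULL); (16, East); (30, South); (NULL, Central); (NULL, South); (NULL, West)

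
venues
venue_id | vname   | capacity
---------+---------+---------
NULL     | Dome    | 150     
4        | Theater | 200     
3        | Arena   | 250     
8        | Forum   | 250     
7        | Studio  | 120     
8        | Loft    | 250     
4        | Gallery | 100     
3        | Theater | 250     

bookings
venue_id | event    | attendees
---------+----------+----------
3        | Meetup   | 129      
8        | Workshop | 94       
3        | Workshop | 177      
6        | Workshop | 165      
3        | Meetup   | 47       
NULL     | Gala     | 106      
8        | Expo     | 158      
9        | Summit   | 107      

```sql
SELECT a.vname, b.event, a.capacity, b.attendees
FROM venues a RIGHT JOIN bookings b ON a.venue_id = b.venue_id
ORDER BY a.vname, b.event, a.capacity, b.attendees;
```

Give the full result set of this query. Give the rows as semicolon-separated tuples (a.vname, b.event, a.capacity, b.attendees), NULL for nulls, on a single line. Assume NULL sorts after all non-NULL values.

(Arena, Meetup, 250, 47); (Arena, Meetup, 250, 129); (Arena, Workshop, 250, 177); (Forum, Expo, 250, 158); (Forum, Workshop, 250, 94); (Loft, Expo, 250, 158); (Loft, Workshop, 250, 94); (Theater, Meetup, 250, 47); (Theater, Meetup, 250, 129); (Theater, Workshop, 250, 177); (NULL, Gala, NULL, 106); (NULL, Summit, NULL, 107); (NULL, Workshop, NULL, 165)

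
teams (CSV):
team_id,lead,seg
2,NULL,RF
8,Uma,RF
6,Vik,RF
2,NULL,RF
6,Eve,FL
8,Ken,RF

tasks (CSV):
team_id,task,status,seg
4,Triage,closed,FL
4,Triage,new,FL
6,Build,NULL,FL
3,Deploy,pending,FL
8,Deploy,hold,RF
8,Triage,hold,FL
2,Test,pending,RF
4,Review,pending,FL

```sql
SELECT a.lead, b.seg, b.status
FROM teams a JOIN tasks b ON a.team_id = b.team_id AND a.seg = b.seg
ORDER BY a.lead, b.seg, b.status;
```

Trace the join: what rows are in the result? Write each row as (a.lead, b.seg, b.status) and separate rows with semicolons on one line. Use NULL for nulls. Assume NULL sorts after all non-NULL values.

INNER JOIN keeps only pairs where the ON condition holds.
Matching on a.team_id = b.team_id AND a.seg = b.seg.
- a row (team_id=2, seg=RF): matches 1 b row(s) → 1 output row(s).
- a row (team_id=8, seg=RF): matches 1 b row(s) → 1 output row(s).
- a row (team_id=6, seg=RF): no match → dropped.
- a row (team_id=2, seg=RF): matches 1 b row(s) → 1 output row(s).
- a row (team_id=6, seg=FL): matches 1 b row(s) → 1 output row(s).
- a row (team_id=8, seg=RF): matches 1 b row(s) → 1 output row(s).
After projecting and ordering:
a.lead | b.seg | b.status
Eve | FL | NULL
Ken | RF | hold
Uma | RF | hold
NULL | RF | pending
NULL | RF | pending

(Eve, FL, NULL); (Ken, RF, hold); (Uma, RF, hold); (NULL, RF, pending); (NULL, RF, pending)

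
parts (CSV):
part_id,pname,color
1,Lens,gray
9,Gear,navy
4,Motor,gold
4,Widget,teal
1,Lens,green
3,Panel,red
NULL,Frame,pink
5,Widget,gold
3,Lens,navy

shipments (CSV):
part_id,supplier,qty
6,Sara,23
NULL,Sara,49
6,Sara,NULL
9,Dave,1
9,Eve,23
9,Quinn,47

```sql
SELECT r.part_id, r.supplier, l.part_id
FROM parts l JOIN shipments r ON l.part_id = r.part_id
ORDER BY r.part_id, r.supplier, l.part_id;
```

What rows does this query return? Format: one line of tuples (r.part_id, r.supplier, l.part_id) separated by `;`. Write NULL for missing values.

INNER JOIN keeps only pairs where the ON condition holds.
Matching on l.part_id = r.part_id. A NULL in a compared column never satisfies the condition.
- l row (part_id=1): no match → dropped.
- l row (part_id=9): matches 3 r row(s) → 3 output row(s).
- l row (part_id=4): no match → dropped.
- l row (part_id=4): no match → dropped.
- l row (part_id=1): no match → dropped.
- l row (part_id=3): no match → dropped.
- l row (part_id=NULL): no match → dropped.
- l row (part_id=5): no match → dropped.
- l row (part_id=3): no match → dropped.
After projecting and ordering:
r.part_id | r.supplier | l.part_id
9 | Dave | 9
9 | Eve | 9
9 | Quinn | 9

(9, Dave, 9); (9, Eve, 9); (9, Quinn, 9)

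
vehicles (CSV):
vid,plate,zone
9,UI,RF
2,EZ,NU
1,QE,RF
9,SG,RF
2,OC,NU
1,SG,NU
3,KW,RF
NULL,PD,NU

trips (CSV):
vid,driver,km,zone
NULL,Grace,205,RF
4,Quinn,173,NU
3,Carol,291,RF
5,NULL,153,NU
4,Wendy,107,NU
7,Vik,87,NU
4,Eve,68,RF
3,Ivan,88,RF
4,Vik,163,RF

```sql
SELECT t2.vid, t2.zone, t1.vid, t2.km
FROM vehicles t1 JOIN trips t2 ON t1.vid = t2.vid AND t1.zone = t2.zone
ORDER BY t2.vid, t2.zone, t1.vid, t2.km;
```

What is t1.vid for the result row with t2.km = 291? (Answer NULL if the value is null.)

3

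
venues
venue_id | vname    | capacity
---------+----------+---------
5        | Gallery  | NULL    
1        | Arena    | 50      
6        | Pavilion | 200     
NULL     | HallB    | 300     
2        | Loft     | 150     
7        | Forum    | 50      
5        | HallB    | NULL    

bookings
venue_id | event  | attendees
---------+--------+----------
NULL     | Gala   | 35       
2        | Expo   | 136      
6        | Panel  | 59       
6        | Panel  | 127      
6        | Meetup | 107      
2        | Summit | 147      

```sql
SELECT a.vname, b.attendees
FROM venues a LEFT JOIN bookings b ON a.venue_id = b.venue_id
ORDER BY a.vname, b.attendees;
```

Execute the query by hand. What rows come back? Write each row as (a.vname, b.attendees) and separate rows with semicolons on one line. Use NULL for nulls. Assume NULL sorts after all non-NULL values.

LEFT JOIN keeps every row from `venues`; unmatched rows get NULL for `bookings`'s columns.
Matching on a.venue_id = b.venue_id. A NULL in a compared column never satisfies the condition.
- venue_id=5: no b row matches, row kept with b columns NULL.
- venue_id=1: no b row matches, row kept with b columns NULL.
- venue_id=6: 3 matching b row(s), so 3 row(s) emitted.
- venue_id=NULL: no b row matches, row kept with b columns NULL.
- venue_id=2: 2 matching b row(s), so 2 row(s) emitted.
- venue_id=7: no b row matches, row kept with b columns NULL.
- venue_id=5: no b row matches, row kept with b columns NULL.
After projecting and ordering:
a.vname | b.attendees
Arena | NULL
Forum | NULL
Gallery | NULL
HallB | NULL
HallB | NULL
Loft | 136
Loft | 147
Pavilion | 59
Pavilion | 107
Pavilion | 127

(Arena, NULL); (Forum, NULL); (Gallery, NULL); (HallB, NULL); (HallB, NULL); (Loft, 136); (Loft, 147); (Pavilion, 59); (Pavilion, 107); (Pavilion, 127)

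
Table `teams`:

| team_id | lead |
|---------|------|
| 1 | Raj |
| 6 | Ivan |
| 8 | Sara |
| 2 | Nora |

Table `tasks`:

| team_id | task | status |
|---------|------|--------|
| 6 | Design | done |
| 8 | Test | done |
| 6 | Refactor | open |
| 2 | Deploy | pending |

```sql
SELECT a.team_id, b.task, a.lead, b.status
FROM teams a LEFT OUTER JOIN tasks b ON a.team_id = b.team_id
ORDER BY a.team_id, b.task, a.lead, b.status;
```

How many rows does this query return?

LEFT JOIN keeps every row from `teams`; unmatched rows get NULL for `tasks`'s columns.
Matching on a.team_id = b.team_id.
- a[0] team_id=1 → no match; kept with NULLs on the b side.
- a[1] team_id=6 → 2 match(es) in b → 2 row(s).
- a[2] team_id=8 → 1 match(es) in b → 1 row(s).
- a[3] team_id=2 → 1 match(es) in b → 1 row(s).
Total: 4 matched + 1 padded = 5 rows.

5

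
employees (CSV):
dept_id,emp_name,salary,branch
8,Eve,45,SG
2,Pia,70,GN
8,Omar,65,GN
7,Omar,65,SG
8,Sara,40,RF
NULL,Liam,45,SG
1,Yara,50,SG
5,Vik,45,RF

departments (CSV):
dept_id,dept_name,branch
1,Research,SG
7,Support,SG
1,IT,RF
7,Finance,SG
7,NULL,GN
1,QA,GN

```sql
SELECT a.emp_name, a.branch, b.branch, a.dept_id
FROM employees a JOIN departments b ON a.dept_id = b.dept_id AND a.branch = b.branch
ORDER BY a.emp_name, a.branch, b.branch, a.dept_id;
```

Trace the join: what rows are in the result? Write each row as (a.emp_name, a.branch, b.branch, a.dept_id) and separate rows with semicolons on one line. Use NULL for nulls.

(Omar, SG, SG, 7); (Omar, SG, SG, 7); (Yara, SG, SG, 1)

INNER JOIN keeps only pairs where the ON condition holds.
Matching on a.dept_id = b.dept_id AND a.branch = b.branch. A NULL in a compared column never satisfies the condition.
Matched pairs: 3.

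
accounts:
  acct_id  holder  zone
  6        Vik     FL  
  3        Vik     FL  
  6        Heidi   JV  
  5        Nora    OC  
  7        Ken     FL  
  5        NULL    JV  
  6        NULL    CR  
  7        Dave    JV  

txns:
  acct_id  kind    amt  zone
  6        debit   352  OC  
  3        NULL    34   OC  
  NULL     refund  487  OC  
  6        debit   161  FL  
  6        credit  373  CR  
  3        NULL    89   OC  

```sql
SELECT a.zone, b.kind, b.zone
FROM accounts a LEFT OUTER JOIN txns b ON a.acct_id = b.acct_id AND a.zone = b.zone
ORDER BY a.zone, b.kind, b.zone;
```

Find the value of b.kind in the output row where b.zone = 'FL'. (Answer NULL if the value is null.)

LEFT JOIN keeps every row from `accounts`; unmatched rows get NULL for `txns`'s columns.
Matching on a.acct_id = b.acct_id AND a.zone = b.zone. A NULL in a compared column never satisfies the condition.
- a[0] acct_id=6, zone=FL → 1 match(es) in b → 1 row(s).
- a[1] acct_id=3, zone=FL → no match; kept with NULLs on the b side.
- a[2] acct_id=6, zone=JV → no match; kept with NULLs on the b side.
- a[3] acct_id=5, zone=OC → no match; kept with NULLs on the b side.
- a[4] acct_id=7, zone=FL → no match; kept with NULLs on the b side.
- a[5] acct_id=5, zone=JV → no match; kept with NULLs on the b side.
- a[6] acct_id=6, zone=CR → 1 match(es) in b → 1 row(s).
- a[7] acct_id=7, zone=JV → no match; kept with NULLs on the b side.

debit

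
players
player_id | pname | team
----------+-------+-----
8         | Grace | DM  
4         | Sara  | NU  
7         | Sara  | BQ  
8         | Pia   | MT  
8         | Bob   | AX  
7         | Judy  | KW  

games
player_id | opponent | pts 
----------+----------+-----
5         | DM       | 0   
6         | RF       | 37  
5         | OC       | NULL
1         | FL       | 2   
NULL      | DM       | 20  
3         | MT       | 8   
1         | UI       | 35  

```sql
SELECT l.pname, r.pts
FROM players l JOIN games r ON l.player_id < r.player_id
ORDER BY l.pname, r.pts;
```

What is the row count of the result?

INNER JOIN keeps only pairs where the ON condition holds.
Matching on l.player_id < r.player_id. A NULL in a compared column never satisfies the condition.
- l row (player_id=8): no match → dropped.
- l row (player_id=4): matches 3 r row(s) → 3 output row(s).
- l row (player_id=7): no match → dropped.
- l row (player_id=8): no match → dropped.
- l row (player_id=8): no match → dropped.
- l row (player_id=7): no match → dropped.
Total: 3 rows.

3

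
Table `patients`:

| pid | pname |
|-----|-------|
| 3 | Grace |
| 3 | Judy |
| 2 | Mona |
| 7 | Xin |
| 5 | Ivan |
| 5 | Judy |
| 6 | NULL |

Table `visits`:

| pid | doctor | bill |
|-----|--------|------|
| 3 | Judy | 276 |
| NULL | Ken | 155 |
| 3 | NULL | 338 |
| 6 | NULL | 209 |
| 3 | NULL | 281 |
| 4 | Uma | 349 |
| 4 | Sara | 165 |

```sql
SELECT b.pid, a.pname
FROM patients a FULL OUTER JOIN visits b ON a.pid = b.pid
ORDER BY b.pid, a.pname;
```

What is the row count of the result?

14

FULL OUTER JOIN keeps every row from both sides; unmatched rows get NULL for the other side's columns.
Matching on a.pid = b.pid. A NULL in a compared column never satisfies the condition.
Matched pairs: 7; unmatched a rows kept: 4; unmatched b rows kept: 3.
Total: 7 matched + 7 padded = 14 rows.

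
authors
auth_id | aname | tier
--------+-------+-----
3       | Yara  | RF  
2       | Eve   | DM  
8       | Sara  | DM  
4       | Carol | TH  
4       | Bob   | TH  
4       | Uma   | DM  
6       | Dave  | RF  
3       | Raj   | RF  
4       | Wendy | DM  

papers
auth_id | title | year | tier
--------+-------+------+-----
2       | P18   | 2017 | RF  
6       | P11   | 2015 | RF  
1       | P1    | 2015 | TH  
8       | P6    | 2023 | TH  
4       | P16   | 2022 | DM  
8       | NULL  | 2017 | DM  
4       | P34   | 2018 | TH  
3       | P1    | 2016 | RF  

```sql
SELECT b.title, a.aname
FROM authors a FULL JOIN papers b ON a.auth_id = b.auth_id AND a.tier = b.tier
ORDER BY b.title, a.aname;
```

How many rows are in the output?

FULL OUTER JOIN keeps every row from both sides; unmatched rows get NULL for the other side's columns.
Matching on a.auth_id = b.auth_id AND a.tier = b.tier.
- a row (auth_id=3, tier=RF): matches 1 b row(s) → 1 output row(s).
- a row (auth_id=2, tier=DM): no match → kept, b columns NULL.
- a row (auth_id=8, tier=DM): matches 1 b row(s) → 1 output row(s).
- a row (auth_id=4, tier=TH): matches 1 b row(s) → 1 output row(s).
- a row (auth_id=4, tier=TH): matches 1 b row(s) → 1 output row(s).
- a row (auth_id=4, tier=DM): matches 1 b row(s) → 1 output row(s).
- a row (auth_id=6, tier=RF): matches 1 b row(s) → 1 output row(s).
- a row (auth_id=3, tier=RF): matches 1 b row(s) → 1 output row(s).
- a row (auth_id=4, tier=DM): matches 1 b row(s) → 1 output row(s).
- 3 b row(s) had no a match → kept, a columns NULL.
Total: 8 matched + 4 padded = 12 rows.

12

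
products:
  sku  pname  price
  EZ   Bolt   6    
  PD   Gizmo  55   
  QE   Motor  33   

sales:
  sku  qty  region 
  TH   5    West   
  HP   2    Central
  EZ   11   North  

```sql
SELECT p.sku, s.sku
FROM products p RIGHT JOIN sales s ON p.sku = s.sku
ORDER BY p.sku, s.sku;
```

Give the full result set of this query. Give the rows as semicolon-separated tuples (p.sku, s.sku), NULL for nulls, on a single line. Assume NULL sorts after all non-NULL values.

(EZ, EZ); (NULL, HP); (NULL, TH)

RIGHT JOIN keeps every row from `sales`; unmatched rows get NULL for `products`'s columns.
Matching on p.sku = s.sku.
- sku=EZ: 1 matching s row(s), so 1 row(s) emitted.
- sku=PD: no matching s row.
- sku=QE: no matching s row.
- 2 row(s) from s found no p partner → padded with NULL.
After projecting and ordering:
p.sku | s.sku
EZ | EZ
NULL | HP
NULL | TH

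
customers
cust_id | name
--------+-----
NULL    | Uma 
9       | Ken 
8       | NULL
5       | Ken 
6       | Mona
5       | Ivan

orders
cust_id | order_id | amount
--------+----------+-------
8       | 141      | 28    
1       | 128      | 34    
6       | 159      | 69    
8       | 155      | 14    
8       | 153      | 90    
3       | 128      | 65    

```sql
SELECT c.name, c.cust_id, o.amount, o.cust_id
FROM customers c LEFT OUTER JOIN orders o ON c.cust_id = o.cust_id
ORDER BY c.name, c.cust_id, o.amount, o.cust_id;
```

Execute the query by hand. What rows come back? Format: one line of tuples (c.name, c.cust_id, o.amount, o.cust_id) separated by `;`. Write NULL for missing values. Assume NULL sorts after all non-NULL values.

LEFT JOIN keeps every row from `customers`; unmatched rows get NULL for `orders`'s columns.
Matching on c.cust_id = o.cust_id. A NULL in a compared column never satisfies the condition.
Matched pairs: 4; unmatched c rows kept: 4.

(Ivan, 5, NULL, NULL); (Ken, 5, NULL, NULL); (Ken, 9, NULL, NULL); (Mona, 6, 69, 6); (Uma, NULL, NULL, NULL); (NULL, 8, 14, 8); (NULL, 8, 28, 8); (NULL, 8, 90, 8)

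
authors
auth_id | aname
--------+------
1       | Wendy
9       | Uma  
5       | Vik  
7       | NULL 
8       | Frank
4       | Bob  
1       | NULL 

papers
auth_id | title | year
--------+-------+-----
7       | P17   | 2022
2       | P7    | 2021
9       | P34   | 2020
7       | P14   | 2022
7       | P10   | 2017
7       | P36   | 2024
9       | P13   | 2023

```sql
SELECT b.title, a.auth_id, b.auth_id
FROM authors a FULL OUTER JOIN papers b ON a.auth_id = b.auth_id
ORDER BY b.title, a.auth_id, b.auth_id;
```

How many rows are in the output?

FULL OUTER JOIN keeps every row from both sides; unmatched rows get NULL for the other side's columns.
Matching on a.auth_id = b.auth_id.
- a (auth_id=1) has no partner → padded with NULL.
- a (auth_id=9) pairs with 2 row(s) of b.
- a (auth_id=5) has no partner → padded with NULL.
- a (auth_id=7) pairs with 4 row(s) of b.
- a (auth_id=8) has no partner → padded with NULL.
- a (auth_id=4) has no partner → padded with NULL.
- a (auth_id=1) has no partner → padded with NULL.
- 1 b row(s) had no a match → kept, a columns NULL.
Total: 6 matched + 6 padded = 12 rows.

12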